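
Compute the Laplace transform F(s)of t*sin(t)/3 2*s/(3*(s^2 + 1)^2)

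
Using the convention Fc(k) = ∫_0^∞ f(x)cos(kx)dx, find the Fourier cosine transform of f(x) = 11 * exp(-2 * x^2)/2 11 * sqrt(2) * sqrt(pi) * exp(-k^2/8)/8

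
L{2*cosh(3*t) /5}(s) 2*s/(5*(s^2 - 9) ) 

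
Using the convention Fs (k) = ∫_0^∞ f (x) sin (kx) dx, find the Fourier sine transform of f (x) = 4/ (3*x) 2*pi/3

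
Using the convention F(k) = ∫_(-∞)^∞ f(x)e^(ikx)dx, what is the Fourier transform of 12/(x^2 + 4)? 6 * pi * exp(-2 * Abs(k))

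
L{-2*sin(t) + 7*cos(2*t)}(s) 7*s/(s^2 + 4)-2/(s^2 + 1)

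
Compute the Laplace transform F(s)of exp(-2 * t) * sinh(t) 1/((s + 2)^2 - 1)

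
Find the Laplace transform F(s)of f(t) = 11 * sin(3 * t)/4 33/(4 * (s^2 + 9))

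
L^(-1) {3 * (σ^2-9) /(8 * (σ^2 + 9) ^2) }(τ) 3 * τ * cos(3 * τ) /8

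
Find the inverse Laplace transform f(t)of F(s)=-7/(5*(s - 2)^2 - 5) -7*exp(2*t)*sinh(t)/5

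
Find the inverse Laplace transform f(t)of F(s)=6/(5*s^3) 3*t^2/5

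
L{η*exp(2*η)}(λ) (λ - 2)^(-2)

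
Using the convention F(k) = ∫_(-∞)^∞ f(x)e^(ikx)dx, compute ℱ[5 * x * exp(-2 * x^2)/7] 5 * sqrt(2) * I * sqrt(pi) * k * exp(-k^2/8)/56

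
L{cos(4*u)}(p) p/(p^2 + 16)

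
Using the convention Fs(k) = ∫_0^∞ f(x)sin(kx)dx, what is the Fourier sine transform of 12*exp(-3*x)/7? 12*k/(7*(k^2 + 9))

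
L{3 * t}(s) 3/s^2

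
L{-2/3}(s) -2/(3 * s)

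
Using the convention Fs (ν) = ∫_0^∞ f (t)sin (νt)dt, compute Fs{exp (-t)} ν/ (ν^2+1)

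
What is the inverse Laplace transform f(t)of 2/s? 2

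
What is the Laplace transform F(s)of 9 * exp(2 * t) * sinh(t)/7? 9/(7 * ((s - 2)^2 - 1))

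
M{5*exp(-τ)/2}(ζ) 5*gamma(ζ)/2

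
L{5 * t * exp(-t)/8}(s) 5/(8 * (s + 1)^2)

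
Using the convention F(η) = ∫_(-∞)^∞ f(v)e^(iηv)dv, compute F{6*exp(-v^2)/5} 6*sqrt(pi)*exp(-η^2/4)/5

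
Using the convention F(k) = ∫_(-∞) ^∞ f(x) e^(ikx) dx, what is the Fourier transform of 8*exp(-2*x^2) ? 4*sqrt(2)*sqrt(pi)*exp(-k^2/8) 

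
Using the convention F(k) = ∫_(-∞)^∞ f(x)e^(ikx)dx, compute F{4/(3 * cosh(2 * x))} 2 * pi/(3 * cosh(pi * k/4))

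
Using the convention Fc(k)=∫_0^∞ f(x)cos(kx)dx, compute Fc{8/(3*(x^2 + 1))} 4*pi*exp(-k)/3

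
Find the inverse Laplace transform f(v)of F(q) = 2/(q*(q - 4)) exp(2*v)*sinh(2*v)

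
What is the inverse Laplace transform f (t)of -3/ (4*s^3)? -3*t^2/8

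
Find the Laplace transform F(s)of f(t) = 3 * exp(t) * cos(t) 3 * (s - 1)/((s - 1)^2 + 1)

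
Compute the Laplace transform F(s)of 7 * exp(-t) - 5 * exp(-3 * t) 7/(s + 1) - 5/(s + 3)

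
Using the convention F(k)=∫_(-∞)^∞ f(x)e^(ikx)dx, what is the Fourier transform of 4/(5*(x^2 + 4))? 2*pi*exp(-2*Abs(k))/5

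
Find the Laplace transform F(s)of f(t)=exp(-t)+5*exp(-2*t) 5/(s+2)+1/(s+1)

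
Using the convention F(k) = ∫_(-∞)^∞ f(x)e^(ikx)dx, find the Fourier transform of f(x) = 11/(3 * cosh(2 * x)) 11 * pi/(6 * cosh(pi * k/4))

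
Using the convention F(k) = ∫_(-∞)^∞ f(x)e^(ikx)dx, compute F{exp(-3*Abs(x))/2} 3/(k^2 + 9)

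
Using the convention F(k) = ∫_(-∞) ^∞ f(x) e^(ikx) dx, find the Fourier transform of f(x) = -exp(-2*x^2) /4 -sqrt(2)*sqrt(pi)*exp(-k^2/8) /8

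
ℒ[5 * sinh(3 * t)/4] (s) 15/(4 * (s^2 - 9))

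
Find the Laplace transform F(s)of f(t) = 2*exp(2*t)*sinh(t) 2/((s - 2)^2 - 1)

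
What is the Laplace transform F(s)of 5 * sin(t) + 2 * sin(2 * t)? 5/(s^2 + 1) + 4/(s^2 + 4)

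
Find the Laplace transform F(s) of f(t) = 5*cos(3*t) 5*s/(s^2 + 9) 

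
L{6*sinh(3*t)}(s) 18/(s^2 - 9)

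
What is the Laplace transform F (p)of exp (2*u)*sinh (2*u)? 2/ (p*(p - 4))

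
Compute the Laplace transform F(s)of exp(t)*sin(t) 1/((s - 1)^2 + 1)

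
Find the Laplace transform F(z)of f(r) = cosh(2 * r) z/(z^2 - 4)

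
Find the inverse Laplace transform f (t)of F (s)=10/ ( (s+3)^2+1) 10*exp (-3*t)*sin (t)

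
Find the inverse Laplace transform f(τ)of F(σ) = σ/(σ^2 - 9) cosh(3*τ)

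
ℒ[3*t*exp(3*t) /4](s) 3/(4*(s - 3) ^2) 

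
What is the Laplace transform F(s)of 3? 3/s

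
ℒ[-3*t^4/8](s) -9/s^5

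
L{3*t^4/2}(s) 36/s^5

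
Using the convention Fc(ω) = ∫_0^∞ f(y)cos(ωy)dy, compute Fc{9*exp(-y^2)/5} 9*sqrt(pi)*exp(-ω^2/4)/10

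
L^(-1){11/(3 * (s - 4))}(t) 11 * exp(4 * t)/3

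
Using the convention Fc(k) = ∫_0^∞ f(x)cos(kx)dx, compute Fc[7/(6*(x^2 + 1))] 7*pi*exp(-k)/12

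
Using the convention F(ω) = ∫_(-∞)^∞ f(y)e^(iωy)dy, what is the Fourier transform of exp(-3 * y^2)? sqrt(3) * sqrt(pi) * exp(-ω^2/12)/3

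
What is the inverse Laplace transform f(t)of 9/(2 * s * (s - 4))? 9 * exp(2 * t) * sinh(2 * t)/4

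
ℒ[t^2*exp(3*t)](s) 2/(s - 3)^3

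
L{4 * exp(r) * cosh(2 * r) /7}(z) 4 * (z - 1) /(7 * ((z - 1) ^2 - 4) ) 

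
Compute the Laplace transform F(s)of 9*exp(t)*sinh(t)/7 9/(7*s*(s - 2))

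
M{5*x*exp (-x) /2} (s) 5*gamma (s + 1) /2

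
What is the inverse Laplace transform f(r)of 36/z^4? 6*r^3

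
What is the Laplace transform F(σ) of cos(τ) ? σ/(σ^2+1) 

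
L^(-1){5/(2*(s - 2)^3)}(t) 5*t^2*exp(2*t)/4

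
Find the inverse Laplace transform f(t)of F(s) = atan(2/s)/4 sin(2*t)/(4*t)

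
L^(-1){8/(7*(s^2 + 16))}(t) 2*sin(4*t)/7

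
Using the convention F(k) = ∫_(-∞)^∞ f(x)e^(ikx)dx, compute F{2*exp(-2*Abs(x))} 8/(k^2 + 4)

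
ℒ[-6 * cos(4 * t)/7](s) -6 * s/(7 * s^2 + 112)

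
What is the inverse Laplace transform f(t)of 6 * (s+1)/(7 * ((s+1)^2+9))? 6 * exp(-t) * cos(3 * t)/7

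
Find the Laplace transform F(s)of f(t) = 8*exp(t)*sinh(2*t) 16/((s - 1)^2 - 4)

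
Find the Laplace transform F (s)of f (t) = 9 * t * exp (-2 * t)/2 9/ (2 * (s + 2)^2)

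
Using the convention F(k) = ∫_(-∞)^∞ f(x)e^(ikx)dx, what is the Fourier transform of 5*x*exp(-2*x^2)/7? 5*sqrt(2)*I*sqrt(pi)*k*exp(-k^2/8)/56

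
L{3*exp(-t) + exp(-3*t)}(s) 3/(s + 1) + 1/(s + 3)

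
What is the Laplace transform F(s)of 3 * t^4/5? 72/(5 * s^5)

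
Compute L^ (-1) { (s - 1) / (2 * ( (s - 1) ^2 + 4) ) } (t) exp (t) * cos (2 * t) /2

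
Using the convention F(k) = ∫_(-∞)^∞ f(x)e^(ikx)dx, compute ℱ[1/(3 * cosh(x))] pi/(3 * cosh(pi * k/2))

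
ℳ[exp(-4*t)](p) gamma(p) /4^p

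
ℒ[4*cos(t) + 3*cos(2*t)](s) 4*s/(s^2 + 1) + 3*s/(s^2 + 4)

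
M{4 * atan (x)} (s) -2 * pi * sec (pi * s/2)/s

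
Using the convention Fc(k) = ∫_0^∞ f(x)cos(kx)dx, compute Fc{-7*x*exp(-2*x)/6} 7*(k^2 - 4)/(6*(k^2 + 4)^2)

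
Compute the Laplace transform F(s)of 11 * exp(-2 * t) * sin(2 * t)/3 22/(3 * ((s + 2)^2 + 4))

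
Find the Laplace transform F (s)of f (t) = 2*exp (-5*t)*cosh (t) 2*(s + 5)/ ( (s + 5)^2 - 1)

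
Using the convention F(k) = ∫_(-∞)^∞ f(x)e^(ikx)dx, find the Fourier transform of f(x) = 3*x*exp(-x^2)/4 3*I*sqrt(pi)*k*exp(-k^2/4)/8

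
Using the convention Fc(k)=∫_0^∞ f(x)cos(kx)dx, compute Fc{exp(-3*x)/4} 3/(4*(k^2 + 9))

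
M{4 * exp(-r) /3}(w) 4 * gamma(w) /3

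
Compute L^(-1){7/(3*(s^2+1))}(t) 7*sin(t)/3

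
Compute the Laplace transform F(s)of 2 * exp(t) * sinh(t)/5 2/(5 * s * (s - 2))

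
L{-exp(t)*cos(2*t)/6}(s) (1 - s)/(6*((s - 1)^2 + 4))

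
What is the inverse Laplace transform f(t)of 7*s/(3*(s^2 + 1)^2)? 7*t*sin(t)/6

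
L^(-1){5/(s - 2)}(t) 5 * exp(2 * t)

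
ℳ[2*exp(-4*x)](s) 2^(1 - 2*s)*gamma(s)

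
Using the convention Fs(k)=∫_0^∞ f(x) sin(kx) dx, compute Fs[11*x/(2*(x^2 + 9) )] 11*pi*exp(-3*k) /4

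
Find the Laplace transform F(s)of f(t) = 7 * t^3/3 14/s^4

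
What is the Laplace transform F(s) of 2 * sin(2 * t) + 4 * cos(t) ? 4 * s/(s^2 + 1) + 4/(s^2 + 4) 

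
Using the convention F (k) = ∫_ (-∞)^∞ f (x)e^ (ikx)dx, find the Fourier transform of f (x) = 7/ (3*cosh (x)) 7*pi/ (3*cosh (pi*k/2))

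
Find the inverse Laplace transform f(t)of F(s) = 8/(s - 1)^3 4 * t^2 * exp(t)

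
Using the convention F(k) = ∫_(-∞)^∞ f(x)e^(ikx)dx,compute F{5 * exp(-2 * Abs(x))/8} 5/(2 * (k^2 + 4))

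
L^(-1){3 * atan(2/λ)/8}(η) 3 * sin(2 * η)/(8 * η)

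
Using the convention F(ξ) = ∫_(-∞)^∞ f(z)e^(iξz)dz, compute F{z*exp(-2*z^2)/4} sqrt(2)*I*sqrt(pi)*ξ*exp(-ξ^2/8)/32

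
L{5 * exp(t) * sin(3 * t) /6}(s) 5/(2 * ((s - 1) ^2 + 9) ) 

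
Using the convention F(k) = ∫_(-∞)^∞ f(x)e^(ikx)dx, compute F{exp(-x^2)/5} sqrt(pi) * exp(-k^2/4)/5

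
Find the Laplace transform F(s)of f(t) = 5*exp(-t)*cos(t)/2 5*(s + 1)/(2*((s + 1)^2 + 1))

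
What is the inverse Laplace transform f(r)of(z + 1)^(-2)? r * exp(-r)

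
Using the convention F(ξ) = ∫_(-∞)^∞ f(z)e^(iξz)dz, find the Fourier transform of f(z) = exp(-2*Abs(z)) 4/(ξ^2 + 4)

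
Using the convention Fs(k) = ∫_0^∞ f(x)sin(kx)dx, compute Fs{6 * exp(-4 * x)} 6 * k/(k^2 + 16)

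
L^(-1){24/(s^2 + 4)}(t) 12 * sin(2 * t)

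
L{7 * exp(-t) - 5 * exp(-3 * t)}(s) 7/(s + 1) - 5/(s + 3)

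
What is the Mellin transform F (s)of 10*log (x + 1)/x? -10*pi*csc (pi*s)/ (s - 1)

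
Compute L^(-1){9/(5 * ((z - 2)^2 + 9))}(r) 3 * exp(2 * r) * sin(3 * r)/5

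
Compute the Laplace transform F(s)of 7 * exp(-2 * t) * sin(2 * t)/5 14/(5 * ((s + 2)^2 + 4))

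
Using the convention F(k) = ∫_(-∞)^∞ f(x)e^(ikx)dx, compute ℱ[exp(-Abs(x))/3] 2/(3*(k^2 + 1))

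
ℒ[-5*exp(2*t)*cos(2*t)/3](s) 5*(2 - s)/(3*((s - 2)^2+4))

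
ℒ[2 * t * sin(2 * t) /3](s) 8 * s/(3 * (s^2 + 4) ^2) 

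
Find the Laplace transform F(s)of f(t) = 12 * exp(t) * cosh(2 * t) 12 * (s - 1)/((s - 1)^2 - 4)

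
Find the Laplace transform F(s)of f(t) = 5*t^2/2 5/s^3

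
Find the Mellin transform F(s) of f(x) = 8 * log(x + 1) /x -8 * pi * csc(pi * s) /(s - 1) 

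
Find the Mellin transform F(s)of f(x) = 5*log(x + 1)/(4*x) -5*pi*csc(pi*s)/(4*s - 4)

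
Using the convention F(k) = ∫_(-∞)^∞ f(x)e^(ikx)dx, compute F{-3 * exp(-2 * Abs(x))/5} -12/(5 * k^2 + 20)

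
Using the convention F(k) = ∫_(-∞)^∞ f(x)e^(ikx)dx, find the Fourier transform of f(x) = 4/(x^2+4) 2*pi*exp(-2*Abs(k))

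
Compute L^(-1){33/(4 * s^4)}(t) 11 * t^3/8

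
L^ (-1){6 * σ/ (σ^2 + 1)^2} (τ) 3 * τ * sin (τ)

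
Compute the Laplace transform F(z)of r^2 2/z^3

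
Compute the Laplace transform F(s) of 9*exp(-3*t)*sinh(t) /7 9/(7*((s + 3) ^2 - 1) ) 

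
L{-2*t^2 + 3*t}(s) 3/s^2 - 4/s^3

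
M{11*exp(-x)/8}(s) 11*gamma(s)/8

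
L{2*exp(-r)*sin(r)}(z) 2/((z + 1)^2 + 1)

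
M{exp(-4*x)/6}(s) gamma(s)/(6*2^(2*s))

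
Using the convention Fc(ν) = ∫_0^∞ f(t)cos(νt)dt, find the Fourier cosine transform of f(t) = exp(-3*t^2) sqrt(3)*sqrt(pi)*exp(-ν^2/12)/6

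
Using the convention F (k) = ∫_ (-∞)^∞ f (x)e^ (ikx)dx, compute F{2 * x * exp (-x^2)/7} I * sqrt (pi) * k * exp (-k^2/4)/7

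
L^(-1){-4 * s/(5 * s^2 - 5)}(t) -4 * cosh(t)/5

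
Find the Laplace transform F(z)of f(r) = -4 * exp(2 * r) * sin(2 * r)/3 -8/(3 * (z - 2)^2 + 12)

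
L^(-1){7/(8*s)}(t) 7/8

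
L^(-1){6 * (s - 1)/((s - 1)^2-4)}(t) 6 * exp(t) * cosh(2 * t)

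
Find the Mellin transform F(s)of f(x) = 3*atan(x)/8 -3*pi*sec(pi*s/2)/(16*s)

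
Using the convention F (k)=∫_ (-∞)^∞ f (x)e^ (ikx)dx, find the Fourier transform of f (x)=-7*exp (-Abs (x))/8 -7/ (4*k^2 + 4)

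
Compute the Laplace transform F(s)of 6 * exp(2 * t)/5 6/(5 * (s - 2))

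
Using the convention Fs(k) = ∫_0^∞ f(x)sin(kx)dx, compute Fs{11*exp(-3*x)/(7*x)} 11*atan(k/3)/7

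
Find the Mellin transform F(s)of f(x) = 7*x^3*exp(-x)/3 7*gamma(s + 3)/3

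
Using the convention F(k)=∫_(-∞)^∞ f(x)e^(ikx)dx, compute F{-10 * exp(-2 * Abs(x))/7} -40/(7 * k^2+28)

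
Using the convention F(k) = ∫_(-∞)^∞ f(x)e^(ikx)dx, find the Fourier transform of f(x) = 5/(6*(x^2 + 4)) 5*pi*exp(-2*Abs(k))/12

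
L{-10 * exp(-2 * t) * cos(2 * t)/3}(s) 10 * (-s - 2)/(3 * ((s + 2)^2 + 4))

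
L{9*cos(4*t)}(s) 9*s/(s^2+16)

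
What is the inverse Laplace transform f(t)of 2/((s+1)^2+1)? 2*exp(-t)*sin(t)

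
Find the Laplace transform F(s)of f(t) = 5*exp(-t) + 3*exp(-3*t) 5/(s + 1) + 3/(s + 3)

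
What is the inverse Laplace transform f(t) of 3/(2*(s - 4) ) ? 3*exp(4*t) /2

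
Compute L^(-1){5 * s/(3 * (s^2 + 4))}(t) 5 * cos(2 * t)/3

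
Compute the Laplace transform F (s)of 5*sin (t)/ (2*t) 5*atan (1/s)/2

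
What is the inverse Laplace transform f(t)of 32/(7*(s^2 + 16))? 8*sin(4*t)/7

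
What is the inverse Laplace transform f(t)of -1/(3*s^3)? -t^2/6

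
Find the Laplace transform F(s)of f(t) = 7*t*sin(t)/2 7*s/(s^2 + 1)^2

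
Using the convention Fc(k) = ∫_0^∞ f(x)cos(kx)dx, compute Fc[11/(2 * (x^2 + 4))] 11 * pi * exp(-2 * k)/8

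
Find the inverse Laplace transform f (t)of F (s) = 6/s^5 t^4/4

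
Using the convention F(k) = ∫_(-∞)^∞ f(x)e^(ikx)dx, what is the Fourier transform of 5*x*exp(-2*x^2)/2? 5*sqrt(2)*I*sqrt(pi)*k*exp(-k^2/8)/16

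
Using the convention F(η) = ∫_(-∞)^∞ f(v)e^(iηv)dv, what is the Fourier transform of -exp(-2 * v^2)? -sqrt(2) * sqrt(pi) * exp(-η^2/8)/2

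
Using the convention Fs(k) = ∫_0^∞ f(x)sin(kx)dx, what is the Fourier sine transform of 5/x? 5 * pi/2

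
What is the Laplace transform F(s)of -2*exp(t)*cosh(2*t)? 2*(1 - s)/((s - 1)^2 - 4)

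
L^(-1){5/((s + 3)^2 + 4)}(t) 5 * exp(-3 * t) * sin(2 * t)/2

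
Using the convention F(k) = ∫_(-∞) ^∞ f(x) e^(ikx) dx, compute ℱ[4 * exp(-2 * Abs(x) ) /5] 16/(5 * (k^2 + 4) ) 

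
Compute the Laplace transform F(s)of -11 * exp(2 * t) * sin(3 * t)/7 -33/(7 * (s - 2)^2 + 63)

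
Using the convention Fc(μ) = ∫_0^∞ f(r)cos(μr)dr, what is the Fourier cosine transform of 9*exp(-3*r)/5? 27/(5*(μ^2 + 9))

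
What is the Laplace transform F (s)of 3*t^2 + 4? 4/s + 6/s^3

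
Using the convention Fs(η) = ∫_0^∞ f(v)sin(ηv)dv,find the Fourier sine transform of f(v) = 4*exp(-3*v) 4*η/(η^2 + 9)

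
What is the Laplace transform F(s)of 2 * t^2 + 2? 2/s + 4/s^3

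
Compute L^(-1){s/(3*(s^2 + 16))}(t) cos(4*t)/3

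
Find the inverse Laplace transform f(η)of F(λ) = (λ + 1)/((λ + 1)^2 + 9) exp(-η) * cos(3 * η)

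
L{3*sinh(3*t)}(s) 9/(s^2 - 9)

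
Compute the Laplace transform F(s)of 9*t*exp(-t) 9/(s + 1)^2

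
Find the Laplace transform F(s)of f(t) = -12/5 -12/(5*s)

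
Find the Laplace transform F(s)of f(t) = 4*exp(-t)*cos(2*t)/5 4*(s + 1)/(5*((s + 1)^2 + 4))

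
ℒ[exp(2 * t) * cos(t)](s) (s - 2)/((s - 2)^2+1)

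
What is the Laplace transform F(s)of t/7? 1/(7*s^2)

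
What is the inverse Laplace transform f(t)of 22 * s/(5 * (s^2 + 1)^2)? 11 * t * sin(t)/5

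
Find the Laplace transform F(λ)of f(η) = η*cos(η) (λ^2 - 1)/(λ^2 + 1)^2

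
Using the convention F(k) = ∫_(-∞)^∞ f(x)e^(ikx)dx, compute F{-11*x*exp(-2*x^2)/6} -11*sqrt(2)*I*sqrt(pi)*k*exp(-k^2/8)/48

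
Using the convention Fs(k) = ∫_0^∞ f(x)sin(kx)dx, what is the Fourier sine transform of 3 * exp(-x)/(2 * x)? 3 * atan(k)/2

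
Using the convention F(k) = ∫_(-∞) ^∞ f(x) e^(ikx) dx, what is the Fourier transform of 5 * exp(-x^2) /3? 5 * sqrt(pi) * exp(-k^2/4) /3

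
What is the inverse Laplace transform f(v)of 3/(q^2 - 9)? sinh(3*v)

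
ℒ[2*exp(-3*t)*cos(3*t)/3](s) 2*(s + 3)/(3*((s + 3)^2 + 9))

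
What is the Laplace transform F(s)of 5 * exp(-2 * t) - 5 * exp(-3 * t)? 5/(s + 2) - 5/(s + 3)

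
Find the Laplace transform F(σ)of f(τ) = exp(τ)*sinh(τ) 1/(σ*(σ - 2))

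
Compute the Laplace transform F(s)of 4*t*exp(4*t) 4/(s - 4)^2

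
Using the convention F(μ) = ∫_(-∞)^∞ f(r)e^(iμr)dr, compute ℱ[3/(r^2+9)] pi*exp(-3*Abs(μ))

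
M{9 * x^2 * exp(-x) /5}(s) 9 * gamma(s + 2) /5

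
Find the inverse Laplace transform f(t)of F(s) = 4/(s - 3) 4 * exp(3 * t)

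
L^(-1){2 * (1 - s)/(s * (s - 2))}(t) -2 * exp(t) * cosh(t)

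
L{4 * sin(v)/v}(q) 4 * atan(1/q)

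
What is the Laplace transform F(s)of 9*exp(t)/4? 9/(4*(s - 1))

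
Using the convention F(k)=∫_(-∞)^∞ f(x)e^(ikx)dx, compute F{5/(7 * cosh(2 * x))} 5 * pi/(14 * cosh(pi * k/4))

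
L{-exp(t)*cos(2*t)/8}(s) (1 - s)/(8*((s - 1)^2 + 4))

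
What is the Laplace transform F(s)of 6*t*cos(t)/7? 6*(s^2 - 1)/(7*(s^2 + 1)^2)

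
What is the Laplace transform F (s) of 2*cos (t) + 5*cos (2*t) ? 2*s/ (s^2 + 1) + 5*s/ (s^2 + 4) 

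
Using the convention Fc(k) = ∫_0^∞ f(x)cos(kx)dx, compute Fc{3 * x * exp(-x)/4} 3 * (1 - k^2)/(4 * (k^2 + 1)^2)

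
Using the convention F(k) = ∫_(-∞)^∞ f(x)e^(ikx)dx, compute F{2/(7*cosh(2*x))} pi/(7*cosh(pi*k/4))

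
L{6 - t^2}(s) 6/s - 2/s^3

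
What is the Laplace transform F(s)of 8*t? 8/s^2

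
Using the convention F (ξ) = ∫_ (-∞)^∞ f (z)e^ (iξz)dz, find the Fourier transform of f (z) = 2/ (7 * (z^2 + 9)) 2 * pi * exp (-3 * Abs (ξ))/21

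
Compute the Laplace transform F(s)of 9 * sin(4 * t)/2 18/(s^2 + 16)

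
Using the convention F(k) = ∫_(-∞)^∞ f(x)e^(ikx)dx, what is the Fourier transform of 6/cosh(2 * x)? 3 * pi/cosh(pi * k/4)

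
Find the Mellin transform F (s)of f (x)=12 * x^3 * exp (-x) 12 * gamma (s + 3)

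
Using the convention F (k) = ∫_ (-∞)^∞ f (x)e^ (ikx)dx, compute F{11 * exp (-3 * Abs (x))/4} 33/ (2 * (k^2+9))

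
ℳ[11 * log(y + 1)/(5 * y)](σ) -11 * pi * csc(pi * σ)/(5 * σ - 5)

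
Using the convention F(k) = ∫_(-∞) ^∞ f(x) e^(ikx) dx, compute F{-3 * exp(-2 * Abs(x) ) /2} -6/(k^2+4) 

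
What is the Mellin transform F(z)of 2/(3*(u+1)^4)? gamma(z)*gamma(4 - z)/9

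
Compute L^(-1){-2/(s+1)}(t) -2*exp(-t)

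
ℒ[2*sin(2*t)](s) 4/(s^2 + 4)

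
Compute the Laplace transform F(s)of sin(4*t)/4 1/(s^2 + 16)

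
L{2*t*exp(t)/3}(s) 2/(3*(s - 1)^2)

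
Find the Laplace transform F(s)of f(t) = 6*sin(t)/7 6/(7*(s^2+1))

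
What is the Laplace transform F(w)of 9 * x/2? 9/(2 * w^2)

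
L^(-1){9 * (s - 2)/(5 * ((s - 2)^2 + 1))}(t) 9 * exp(2 * t) * cos(t)/5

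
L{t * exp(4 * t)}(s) (s - 4)^(-2)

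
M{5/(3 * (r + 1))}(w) 5 * pi * csc(pi * w)/3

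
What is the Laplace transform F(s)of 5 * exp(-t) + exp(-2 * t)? 1/(s + 2) + 5/(s + 1)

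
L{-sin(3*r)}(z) -3/(z^2 + 9)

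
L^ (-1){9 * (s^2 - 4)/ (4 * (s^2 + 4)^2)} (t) 9 * t * cos (2 * t)/4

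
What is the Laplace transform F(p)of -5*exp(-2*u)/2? -5/(2*p + 4)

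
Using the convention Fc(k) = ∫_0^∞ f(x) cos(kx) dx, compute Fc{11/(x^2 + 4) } 11 * pi * exp(-2 * k) /4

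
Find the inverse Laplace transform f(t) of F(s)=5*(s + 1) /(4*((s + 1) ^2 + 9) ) 5*exp(-t)*cos(3*t) /4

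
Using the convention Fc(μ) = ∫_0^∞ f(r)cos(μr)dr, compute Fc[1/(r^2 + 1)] pi*exp(-μ)/2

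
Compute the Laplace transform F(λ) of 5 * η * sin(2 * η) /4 5 * λ/(λ^2 + 4) ^2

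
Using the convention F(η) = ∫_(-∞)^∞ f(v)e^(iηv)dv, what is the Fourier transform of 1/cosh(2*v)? pi/(2*cosh(pi*η/4))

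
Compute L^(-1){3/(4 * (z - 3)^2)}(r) 3 * r * exp(3 * r)/4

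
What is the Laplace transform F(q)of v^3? 6/q^4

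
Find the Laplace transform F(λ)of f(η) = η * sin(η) 2 * λ/(λ^2 + 1)^2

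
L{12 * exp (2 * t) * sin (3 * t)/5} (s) 36/ (5 * ( (s - 2)^2 + 9))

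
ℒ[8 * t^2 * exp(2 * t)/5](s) 16/(5 * (s - 2)^3)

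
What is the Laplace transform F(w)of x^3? 6/w^4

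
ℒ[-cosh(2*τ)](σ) -σ/(σ^2 - 4)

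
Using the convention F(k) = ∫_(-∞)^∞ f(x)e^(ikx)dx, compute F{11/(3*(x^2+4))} 11*pi*exp(-2*Abs(k))/6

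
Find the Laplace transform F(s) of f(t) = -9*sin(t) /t -9*atan(1/s) 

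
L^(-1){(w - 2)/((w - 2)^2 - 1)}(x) exp(2 * x) * cosh(x)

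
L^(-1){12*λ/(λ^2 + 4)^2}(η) 3*η*sin(2*η)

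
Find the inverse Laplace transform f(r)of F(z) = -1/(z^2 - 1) -sinh(r)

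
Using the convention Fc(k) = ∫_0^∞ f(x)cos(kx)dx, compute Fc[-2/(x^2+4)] -pi*exp(-2*k)/2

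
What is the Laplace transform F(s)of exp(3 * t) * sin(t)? 1/((s - 3)^2 + 1)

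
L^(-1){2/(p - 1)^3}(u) u^2*exp(u)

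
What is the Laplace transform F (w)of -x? -1/w^2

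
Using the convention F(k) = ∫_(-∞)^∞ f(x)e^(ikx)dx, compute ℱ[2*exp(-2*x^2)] sqrt(2)*sqrt(pi)*exp(-k^2/8)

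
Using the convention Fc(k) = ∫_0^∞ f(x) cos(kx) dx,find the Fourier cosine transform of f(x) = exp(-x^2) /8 sqrt(pi)*exp(-k^2/4) /16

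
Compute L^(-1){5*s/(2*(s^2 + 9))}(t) 5*cos(3*t)/2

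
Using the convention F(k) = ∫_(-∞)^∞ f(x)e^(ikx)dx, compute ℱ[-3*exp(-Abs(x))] -6/(k^2+1)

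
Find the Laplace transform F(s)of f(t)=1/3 1/(3 * s)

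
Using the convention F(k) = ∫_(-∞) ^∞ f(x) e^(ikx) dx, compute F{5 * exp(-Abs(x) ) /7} 10/(7 * (k^2+1) ) 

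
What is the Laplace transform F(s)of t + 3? s^(-2) + 3/s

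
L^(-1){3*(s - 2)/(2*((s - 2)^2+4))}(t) 3*exp(2*t)*cos(2*t)/2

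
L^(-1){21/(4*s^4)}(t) 7*t^3/8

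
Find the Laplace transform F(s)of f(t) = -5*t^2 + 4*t 4/s^2 - 10/s^3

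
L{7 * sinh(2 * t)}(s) 14/(s^2 - 4)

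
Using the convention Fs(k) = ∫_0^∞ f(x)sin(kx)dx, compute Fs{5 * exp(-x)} 5 * k/(k^2 + 1)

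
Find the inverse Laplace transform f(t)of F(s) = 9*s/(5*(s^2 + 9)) 9*cos(3*t)/5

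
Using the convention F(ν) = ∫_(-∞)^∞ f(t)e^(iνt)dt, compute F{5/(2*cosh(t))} 5*pi/(2*cosh(pi*ν/2))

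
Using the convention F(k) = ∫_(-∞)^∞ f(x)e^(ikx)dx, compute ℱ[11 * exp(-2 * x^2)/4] 11 * sqrt(2) * sqrt(pi) * exp(-k^2/8)/8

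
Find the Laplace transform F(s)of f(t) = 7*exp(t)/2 7/(2*(s - 1))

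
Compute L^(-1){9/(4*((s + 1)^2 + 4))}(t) 9*exp(-t)*sin(2*t)/8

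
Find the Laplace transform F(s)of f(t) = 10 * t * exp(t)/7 10/(7 * (s - 1)^2)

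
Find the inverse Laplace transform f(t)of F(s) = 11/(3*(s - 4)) 11*exp(4*t)/3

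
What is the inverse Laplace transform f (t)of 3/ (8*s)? 3/8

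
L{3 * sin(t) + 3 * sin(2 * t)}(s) 6/(s^2 + 4) + 3/(s^2 + 1)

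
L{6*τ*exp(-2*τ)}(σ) 6/(σ + 2)^2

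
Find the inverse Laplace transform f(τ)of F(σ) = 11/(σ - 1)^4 11*τ^3*exp(τ)/6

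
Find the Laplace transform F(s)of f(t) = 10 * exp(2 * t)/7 10/(7 * (s - 2))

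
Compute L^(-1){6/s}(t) 6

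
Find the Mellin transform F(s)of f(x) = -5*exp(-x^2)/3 -5*gamma(s/2)/6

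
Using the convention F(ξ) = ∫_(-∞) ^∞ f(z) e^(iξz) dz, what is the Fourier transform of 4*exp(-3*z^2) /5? 4*sqrt(3)*sqrt(pi)*exp(-ξ^2/12) /15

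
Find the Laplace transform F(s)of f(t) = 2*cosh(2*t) 2*s/(s^2 - 4)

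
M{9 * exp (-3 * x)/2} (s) 3^ (2 - s) * gamma (s)/2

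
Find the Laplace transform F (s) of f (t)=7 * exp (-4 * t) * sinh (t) 7/ ( (s+4) ^2 - 1) 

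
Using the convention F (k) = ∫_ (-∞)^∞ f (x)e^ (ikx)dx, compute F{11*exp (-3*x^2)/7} 11*sqrt (3)*sqrt (pi)*exp (-k^2/12)/21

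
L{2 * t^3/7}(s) 12/(7 * s^4)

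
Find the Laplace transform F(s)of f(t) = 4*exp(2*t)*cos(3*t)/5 4*(s - 2)/(5*((s - 2)^2+9))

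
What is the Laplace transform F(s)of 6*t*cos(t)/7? 6*(s^2 - 1)/(7*(s^2 + 1)^2)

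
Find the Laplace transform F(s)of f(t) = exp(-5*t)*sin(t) 1/((s + 5)^2 + 1)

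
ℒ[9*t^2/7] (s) 18/(7*s^3)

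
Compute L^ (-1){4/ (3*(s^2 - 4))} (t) 2*sinh (2*t)/3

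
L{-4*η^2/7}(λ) -8/(7*λ^3)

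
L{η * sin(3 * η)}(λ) 6 * λ/(λ^2 + 9)^2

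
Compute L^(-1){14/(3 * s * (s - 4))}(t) 7 * exp(2 * t) * sinh(2 * t)/3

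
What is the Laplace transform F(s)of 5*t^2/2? 5/s^3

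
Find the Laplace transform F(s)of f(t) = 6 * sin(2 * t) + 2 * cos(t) 12/(s^2 + 4) + 2 * s/(s^2 + 1)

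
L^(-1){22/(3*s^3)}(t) 11*t^2/3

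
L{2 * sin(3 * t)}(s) 6/(s^2 + 9)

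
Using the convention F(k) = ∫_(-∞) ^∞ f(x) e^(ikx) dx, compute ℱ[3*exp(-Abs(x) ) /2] 3/(k^2 + 1) 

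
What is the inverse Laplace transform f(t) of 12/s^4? 2*t^3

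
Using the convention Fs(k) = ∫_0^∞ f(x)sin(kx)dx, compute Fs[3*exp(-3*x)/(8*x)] 3*atan(k/3)/8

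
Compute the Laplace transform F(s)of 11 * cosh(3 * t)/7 11 * s/(7 * (s^2 - 9))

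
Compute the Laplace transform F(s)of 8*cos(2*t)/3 8*s/(3*(s^2 + 4))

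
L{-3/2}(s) -3/(2*s)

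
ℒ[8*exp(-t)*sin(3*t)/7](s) 24/(7*((s+1)^2+9))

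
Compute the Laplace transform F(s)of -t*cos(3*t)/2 (9 - s^2)/(2*(s^2 + 9)^2)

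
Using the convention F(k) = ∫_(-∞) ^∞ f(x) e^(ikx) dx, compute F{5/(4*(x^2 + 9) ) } 5*pi*exp(-3*Abs(k) ) /12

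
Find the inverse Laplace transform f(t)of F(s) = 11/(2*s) 11/2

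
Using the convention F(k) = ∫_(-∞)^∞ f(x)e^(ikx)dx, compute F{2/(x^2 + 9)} 2*pi*exp(-3*Abs(k))/3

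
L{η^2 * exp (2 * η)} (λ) 2/ (λ - 2)^3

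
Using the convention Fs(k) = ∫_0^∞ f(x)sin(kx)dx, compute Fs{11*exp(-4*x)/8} 11*k/(8*(k^2+16))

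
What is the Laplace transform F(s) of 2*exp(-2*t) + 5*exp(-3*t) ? 5/(s + 3) + 2/(s + 2) 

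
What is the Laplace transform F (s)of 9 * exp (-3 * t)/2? 9/ (2 * (s + 3))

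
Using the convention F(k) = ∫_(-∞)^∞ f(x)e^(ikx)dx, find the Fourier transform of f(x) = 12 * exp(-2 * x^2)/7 6 * sqrt(2) * sqrt(pi) * exp(-k^2/8)/7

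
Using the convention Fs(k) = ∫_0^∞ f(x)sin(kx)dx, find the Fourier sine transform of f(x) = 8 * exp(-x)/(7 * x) 8 * atan(k)/7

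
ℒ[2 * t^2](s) 4/s^3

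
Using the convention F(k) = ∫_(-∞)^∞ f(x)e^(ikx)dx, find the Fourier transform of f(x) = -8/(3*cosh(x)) -8*pi/(3*cosh(pi*k/2))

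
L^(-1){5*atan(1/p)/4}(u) 5*sin(u)/(4*u)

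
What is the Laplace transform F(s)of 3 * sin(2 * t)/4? 3/(2 * (s^2 + 4))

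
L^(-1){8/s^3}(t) 4*t^2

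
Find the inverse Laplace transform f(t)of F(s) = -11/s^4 -11 * t^3/6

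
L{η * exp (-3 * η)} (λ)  (λ + 3)^ (-2)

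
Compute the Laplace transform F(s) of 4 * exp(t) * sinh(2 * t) 8/((s - 1) ^2 - 4) 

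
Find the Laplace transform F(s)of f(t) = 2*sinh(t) 2/(s^2-1)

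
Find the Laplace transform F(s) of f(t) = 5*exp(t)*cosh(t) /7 5*(s - 1) /(7*s*(s - 2) ) 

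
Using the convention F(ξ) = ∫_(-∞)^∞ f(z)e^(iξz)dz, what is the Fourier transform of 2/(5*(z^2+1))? 2*pi*exp(-Abs(ξ))/5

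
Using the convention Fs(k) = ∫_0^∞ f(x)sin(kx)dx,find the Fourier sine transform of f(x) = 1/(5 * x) pi/10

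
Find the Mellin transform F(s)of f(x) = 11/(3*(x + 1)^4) 11*gamma(s)*gamma(4 - s)/18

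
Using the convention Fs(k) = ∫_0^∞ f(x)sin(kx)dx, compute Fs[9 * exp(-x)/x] 9 * atan(k)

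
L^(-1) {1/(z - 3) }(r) exp(3*r) 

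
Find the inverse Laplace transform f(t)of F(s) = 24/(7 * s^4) 4 * t^3/7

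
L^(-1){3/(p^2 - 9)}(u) sinh(3*u)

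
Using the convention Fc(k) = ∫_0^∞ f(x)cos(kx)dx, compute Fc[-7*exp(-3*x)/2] -21/(2*k^2 + 18)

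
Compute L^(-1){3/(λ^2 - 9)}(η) sinh(3 * η)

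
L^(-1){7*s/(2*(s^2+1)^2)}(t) 7*t*sin(t)/4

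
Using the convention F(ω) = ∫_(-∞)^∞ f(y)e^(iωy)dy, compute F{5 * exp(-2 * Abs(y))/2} 10/(ω^2+4)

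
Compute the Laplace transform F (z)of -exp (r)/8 -1/ (8*z - 8)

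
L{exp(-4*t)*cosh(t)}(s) (s + 4)/((s + 4)^2-1)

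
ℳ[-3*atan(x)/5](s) 3*pi*sec(pi*s/2)/(10*s)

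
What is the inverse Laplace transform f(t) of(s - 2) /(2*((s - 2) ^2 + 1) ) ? exp(2*t)*cos(t) /2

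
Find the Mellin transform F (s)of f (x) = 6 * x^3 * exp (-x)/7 6 * gamma (s + 3)/7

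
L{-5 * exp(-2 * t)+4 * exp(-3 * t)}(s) 4/(s+3) - 5/(s+2)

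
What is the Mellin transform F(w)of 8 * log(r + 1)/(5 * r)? -8 * pi * csc(pi * w)/(5 * w - 5)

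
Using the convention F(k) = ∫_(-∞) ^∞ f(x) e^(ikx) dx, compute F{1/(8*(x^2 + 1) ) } pi*exp(-Abs(k) ) /8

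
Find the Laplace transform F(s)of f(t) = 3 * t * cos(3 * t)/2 3 * (s^2-9)/(2 * (s^2+9)^2)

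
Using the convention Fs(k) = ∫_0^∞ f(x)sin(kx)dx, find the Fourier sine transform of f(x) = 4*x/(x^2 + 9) 2*pi*exp(-3*k)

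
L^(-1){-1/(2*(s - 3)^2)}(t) -t*exp(3*t)/2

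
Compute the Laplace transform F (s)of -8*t -8/s^2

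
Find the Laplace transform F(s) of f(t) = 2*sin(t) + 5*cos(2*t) 5*s/(s^2 + 4) + 2/(s^2 + 1) 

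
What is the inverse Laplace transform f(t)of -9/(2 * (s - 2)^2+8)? -9 * exp(2 * t) * sin(2 * t)/4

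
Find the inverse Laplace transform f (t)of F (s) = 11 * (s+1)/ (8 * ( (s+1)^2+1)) 11 * exp (-t) * cos (t)/8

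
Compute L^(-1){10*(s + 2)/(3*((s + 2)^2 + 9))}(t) 10*exp(-2*t)*cos(3*t)/3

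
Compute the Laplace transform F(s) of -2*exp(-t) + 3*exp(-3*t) 3/(s + 3) - 2/(s + 1) 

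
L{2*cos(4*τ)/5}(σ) 2*σ/(5*(σ^2 + 16))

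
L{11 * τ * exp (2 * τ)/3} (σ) 11/ (3 * (σ - 2)^2)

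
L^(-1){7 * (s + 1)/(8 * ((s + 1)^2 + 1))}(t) 7 * exp(-t) * cos(t)/8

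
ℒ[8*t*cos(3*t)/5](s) 8*(s^2 - 9)/(5*(s^2+9)^2)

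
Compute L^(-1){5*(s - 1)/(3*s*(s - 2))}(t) 5*exp(t)*cosh(t)/3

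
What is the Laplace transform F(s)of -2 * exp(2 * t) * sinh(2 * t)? -4/(s * (s - 4))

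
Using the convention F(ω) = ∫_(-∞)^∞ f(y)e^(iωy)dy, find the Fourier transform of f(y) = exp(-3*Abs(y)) 6/(ω^2 + 9)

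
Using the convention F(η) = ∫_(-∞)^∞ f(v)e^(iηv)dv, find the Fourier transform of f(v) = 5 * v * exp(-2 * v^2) 5 * sqrt(2) * I * sqrt(pi) * η * exp(-η^2/8)/8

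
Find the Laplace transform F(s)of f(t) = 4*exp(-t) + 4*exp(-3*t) 4/(s + 3) + 4/(s + 1)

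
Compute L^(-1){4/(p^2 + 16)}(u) sin(4*u)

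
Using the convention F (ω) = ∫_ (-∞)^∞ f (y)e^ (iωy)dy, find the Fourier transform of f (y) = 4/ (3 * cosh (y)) 4 * pi/ (3 * cosh (pi * ω/2))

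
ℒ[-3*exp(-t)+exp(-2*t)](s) 1/(s+2) - 3/(s+1)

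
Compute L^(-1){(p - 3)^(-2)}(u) u * exp(3 * u)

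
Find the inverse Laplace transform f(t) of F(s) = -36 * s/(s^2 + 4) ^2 -9 * t * sin(2 * t) 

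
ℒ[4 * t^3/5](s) 24/(5 * s^4)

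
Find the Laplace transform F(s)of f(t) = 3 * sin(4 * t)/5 12/(5 * (s^2+16))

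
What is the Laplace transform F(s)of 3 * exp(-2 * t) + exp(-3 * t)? 3/(s + 2) + 1/(s + 3)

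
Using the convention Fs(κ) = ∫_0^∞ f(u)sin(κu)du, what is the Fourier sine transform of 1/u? pi/2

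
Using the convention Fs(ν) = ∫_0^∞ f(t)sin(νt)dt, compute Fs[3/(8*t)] 3*pi/16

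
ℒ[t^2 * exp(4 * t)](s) 2/(s - 4)^3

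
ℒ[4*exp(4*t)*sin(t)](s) 4/((s - 4)^2 + 1)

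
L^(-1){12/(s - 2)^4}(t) 2*t^3*exp(2*t)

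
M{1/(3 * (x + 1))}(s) pi * csc(pi * s)/3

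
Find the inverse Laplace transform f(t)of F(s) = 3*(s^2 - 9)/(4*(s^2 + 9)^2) 3*t*cos(3*t)/4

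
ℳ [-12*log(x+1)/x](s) 12*pi*csc(pi*s)/(s - 1)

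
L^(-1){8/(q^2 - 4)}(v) 4 * sinh(2 * v)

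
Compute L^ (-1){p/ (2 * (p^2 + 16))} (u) cos (4 * u)/2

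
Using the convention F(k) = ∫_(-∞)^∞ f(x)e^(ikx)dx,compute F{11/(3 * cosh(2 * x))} 11 * pi/(6 * cosh(pi * k/4))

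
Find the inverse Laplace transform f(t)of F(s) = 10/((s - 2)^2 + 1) 10*exp(2*t)*sin(t)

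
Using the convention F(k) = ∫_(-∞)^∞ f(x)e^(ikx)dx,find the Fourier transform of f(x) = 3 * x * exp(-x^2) 3 * I * sqrt(pi) * k * exp(-k^2/4)/2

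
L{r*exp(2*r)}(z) (z - 2)^(-2)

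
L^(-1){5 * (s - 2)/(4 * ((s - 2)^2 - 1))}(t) 5 * exp(2 * t) * cosh(t)/4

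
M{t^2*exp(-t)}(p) gamma(p + 2)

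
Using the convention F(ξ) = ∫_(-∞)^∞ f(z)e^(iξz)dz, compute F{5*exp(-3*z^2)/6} 5*sqrt(3)*sqrt(pi)*exp(-ξ^2/12)/18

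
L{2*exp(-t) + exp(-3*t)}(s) 2/(s + 1) + 1/(s + 3)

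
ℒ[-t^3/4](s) -3/(2*s^4)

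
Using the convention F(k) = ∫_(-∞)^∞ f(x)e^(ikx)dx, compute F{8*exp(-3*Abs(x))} 48/(k^2+9)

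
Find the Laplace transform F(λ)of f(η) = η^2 2/λ^3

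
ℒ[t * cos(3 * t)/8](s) (s^2-9)/(8 * (s^2 + 9)^2)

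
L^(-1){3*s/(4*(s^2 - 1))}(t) 3*cosh(t)/4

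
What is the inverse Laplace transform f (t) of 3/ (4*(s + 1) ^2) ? 3*t*exp (-t) /4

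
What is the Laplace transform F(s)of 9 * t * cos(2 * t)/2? 9 * (s^2 - 4)/(2 * (s^2+4)^2)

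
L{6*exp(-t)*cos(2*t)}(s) 6*(s + 1)/((s + 1)^2 + 4)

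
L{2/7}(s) 2/(7 * s)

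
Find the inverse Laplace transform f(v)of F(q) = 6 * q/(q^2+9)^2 v * sin(3 * v)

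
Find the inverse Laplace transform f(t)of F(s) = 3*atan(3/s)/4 3*sin(3*t)/(4*t)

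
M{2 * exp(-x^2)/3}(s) gamma(s/2)/3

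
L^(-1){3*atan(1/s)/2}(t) 3*sin(t)/(2*t)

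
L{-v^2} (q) -2/q^3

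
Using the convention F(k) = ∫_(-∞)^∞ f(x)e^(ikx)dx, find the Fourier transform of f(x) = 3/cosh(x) 3*pi/cosh(pi*k/2)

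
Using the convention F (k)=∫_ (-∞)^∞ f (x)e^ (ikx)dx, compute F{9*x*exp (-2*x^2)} 9*sqrt (2)*I*sqrt (pi)*k*exp (-k^2/8)/8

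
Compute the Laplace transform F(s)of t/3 1/(3*s^2)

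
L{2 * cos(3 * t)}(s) 2 * s/(s^2 + 9)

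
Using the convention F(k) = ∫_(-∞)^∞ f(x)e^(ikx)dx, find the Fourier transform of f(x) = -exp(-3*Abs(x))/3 -2/(k^2 + 9)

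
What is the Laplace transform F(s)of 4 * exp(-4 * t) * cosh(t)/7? 4 * (s + 4)/(7 * ((s + 4)^2 - 1))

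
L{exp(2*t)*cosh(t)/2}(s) (s - 2)/(2*((s - 2)^2 - 1))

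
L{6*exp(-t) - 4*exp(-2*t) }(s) 6/(s+1) - 4/(s+2) 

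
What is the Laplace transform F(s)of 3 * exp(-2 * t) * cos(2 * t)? 3 * (s + 2)/((s + 2)^2 + 4)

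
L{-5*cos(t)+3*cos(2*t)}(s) 3*s/(s^2+4) - 5*s/(s^2+1)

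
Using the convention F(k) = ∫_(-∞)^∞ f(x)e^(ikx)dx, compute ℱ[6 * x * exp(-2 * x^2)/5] 3 * sqrt(2) * I * sqrt(pi) * k * exp(-k^2/8)/20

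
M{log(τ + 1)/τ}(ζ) -pi * csc(pi * ζ)/(ζ - 1)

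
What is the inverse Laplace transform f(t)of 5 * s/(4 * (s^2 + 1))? 5 * cos(t)/4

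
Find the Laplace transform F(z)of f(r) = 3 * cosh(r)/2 3 * z/(2 * (z^2 - 1))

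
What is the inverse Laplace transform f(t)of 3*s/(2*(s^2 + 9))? 3*cos(3*t)/2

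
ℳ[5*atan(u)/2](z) -5*pi*sec(pi*z/2)/(4*z)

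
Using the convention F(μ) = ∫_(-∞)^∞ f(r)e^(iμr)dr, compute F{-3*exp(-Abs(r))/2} -3/(μ^2 + 1)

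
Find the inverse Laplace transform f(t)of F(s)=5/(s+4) 5*exp(-4*t)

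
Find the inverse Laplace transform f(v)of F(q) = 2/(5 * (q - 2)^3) v^2 * exp(2 * v)/5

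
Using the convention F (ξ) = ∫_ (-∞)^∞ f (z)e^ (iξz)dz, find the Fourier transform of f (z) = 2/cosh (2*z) pi/cosh (pi*ξ/4)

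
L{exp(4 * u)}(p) 1/(p - 4)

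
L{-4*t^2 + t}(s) s^(-2) - 8/s^3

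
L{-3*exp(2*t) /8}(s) -3/(8*s - 16) 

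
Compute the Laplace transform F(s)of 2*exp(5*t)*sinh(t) 2/((s - 5)^2 - 1)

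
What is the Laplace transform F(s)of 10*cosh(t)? 10*s/(s^2 - 1)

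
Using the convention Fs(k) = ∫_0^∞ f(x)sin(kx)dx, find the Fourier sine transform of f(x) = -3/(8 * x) -3 * pi/16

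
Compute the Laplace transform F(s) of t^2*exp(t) 2/(s - 1) ^3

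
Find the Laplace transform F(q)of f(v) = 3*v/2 3/(2*q^2)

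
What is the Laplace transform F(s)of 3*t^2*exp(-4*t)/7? 6/(7*(s + 4)^3)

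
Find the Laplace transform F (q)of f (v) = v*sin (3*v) 6*q/ (q^2+9)^2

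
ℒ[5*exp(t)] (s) 5/(s - 1)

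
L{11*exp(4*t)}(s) 11/(s - 4)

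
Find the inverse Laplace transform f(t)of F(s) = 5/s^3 5*t^2/2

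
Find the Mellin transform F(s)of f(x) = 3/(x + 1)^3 3*pi*(s - 2)*(s - 1)/(2*sin(pi*s))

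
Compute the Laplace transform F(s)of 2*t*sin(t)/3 4*s/(3*(s^2 + 1)^2)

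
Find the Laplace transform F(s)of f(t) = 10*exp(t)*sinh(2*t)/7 20/(7*((s - 1)^2 - 4))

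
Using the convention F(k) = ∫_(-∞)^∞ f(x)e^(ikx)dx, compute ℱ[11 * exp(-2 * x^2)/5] 11 * sqrt(2) * sqrt(pi) * exp(-k^2/8)/10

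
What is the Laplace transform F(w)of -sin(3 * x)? -3/(w^2+9)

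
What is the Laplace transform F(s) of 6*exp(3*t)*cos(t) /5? 6*(s - 3) /(5*((s - 3) ^2 + 1) ) 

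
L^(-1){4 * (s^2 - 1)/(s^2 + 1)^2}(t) 4 * t * cos(t)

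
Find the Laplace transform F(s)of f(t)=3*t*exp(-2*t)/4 3/(4*(s + 2)^2)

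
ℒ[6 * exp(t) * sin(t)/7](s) 6/(7 * ((s - 1)^2+1))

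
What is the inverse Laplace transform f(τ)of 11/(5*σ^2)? 11*τ/5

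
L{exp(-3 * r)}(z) 1/(z + 3)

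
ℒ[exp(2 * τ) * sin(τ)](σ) 1/((σ - 2) ^2 + 1) 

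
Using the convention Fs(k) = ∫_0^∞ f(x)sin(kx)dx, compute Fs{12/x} 6*pi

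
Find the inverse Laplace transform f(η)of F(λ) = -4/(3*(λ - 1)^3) -2*η^2*exp(η)/3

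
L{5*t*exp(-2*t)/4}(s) 5/(4*(s + 2)^2)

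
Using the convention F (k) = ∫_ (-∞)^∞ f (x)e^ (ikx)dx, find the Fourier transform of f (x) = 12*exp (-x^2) 12*sqrt (pi)*exp (-k^2/4)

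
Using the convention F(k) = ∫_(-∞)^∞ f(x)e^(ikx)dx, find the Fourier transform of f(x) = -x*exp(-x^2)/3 -I*sqrt(pi)*k*exp(-k^2/4)/6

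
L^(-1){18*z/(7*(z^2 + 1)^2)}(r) 9*r*sin(r)/7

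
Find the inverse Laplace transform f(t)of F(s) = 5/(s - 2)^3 5*t^2*exp(2*t)/2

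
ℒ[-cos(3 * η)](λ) -λ/(λ^2 + 9)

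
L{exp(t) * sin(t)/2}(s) 1/(2 * ((s - 1)^2 + 1))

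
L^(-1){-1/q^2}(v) -v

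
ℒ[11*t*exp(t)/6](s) 11/(6*(s - 1)^2)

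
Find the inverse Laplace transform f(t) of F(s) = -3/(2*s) -3/2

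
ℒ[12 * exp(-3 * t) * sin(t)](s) 12/((s+3)^2+1)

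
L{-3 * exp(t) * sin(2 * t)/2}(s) -3/((s - 1)^2 + 4)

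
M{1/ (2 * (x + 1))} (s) pi * csc (pi * s)/2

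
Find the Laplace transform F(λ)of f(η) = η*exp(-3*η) (λ + 3)^(-2)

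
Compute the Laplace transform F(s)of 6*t 6/s^2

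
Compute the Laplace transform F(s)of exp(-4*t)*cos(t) (s + 4)/((s + 4)^2 + 1)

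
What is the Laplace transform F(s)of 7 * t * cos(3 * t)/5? 7 * (s^2 - 9)/(5 * (s^2+9)^2)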